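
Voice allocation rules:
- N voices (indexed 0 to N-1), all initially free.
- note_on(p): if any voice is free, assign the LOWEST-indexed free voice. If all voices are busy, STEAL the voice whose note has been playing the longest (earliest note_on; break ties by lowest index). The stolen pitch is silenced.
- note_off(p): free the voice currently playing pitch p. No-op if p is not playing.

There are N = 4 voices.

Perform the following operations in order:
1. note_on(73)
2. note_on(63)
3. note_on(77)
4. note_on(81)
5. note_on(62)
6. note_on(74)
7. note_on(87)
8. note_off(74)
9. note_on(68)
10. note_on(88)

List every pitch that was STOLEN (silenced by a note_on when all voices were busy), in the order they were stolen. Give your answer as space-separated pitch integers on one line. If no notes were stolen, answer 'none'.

Op 1: note_on(73): voice 0 is free -> assigned | voices=[73 - - -]
Op 2: note_on(63): voice 1 is free -> assigned | voices=[73 63 - -]
Op 3: note_on(77): voice 2 is free -> assigned | voices=[73 63 77 -]
Op 4: note_on(81): voice 3 is free -> assigned | voices=[73 63 77 81]
Op 5: note_on(62): all voices busy, STEAL voice 0 (pitch 73, oldest) -> assign | voices=[62 63 77 81]
Op 6: note_on(74): all voices busy, STEAL voice 1 (pitch 63, oldest) -> assign | voices=[62 74 77 81]
Op 7: note_on(87): all voices busy, STEAL voice 2 (pitch 77, oldest) -> assign | voices=[62 74 87 81]
Op 8: note_off(74): free voice 1 | voices=[62 - 87 81]
Op 9: note_on(68): voice 1 is free -> assigned | voices=[62 68 87 81]
Op 10: note_on(88): all voices busy, STEAL voice 3 (pitch 81, oldest) -> assign | voices=[62 68 87 88]

Answer: 73 63 77 81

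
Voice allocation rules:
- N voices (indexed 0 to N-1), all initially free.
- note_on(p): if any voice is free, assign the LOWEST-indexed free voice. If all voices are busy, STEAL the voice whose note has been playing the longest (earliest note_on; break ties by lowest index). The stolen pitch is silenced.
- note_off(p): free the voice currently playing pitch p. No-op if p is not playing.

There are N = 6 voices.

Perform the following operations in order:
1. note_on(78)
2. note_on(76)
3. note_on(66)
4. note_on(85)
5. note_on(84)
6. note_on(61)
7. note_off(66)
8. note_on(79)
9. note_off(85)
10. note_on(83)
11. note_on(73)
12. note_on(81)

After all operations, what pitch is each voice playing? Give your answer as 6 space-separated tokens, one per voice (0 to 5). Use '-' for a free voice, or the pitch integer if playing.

Answer: 73 81 79 83 84 61

Derivation:
Op 1: note_on(78): voice 0 is free -> assigned | voices=[78 - - - - -]
Op 2: note_on(76): voice 1 is free -> assigned | voices=[78 76 - - - -]
Op 3: note_on(66): voice 2 is free -> assigned | voices=[78 76 66 - - -]
Op 4: note_on(85): voice 3 is free -> assigned | voices=[78 76 66 85 - -]
Op 5: note_on(84): voice 4 is free -> assigned | voices=[78 76 66 85 84 -]
Op 6: note_on(61): voice 5 is free -> assigned | voices=[78 76 66 85 84 61]
Op 7: note_off(66): free voice 2 | voices=[78 76 - 85 84 61]
Op 8: note_on(79): voice 2 is free -> assigned | voices=[78 76 79 85 84 61]
Op 9: note_off(85): free voice 3 | voices=[78 76 79 - 84 61]
Op 10: note_on(83): voice 3 is free -> assigned | voices=[78 76 79 83 84 61]
Op 11: note_on(73): all voices busy, STEAL voice 0 (pitch 78, oldest) -> assign | voices=[73 76 79 83 84 61]
Op 12: note_on(81): all voices busy, STEAL voice 1 (pitch 76, oldest) -> assign | voices=[73 81 79 83 84 61]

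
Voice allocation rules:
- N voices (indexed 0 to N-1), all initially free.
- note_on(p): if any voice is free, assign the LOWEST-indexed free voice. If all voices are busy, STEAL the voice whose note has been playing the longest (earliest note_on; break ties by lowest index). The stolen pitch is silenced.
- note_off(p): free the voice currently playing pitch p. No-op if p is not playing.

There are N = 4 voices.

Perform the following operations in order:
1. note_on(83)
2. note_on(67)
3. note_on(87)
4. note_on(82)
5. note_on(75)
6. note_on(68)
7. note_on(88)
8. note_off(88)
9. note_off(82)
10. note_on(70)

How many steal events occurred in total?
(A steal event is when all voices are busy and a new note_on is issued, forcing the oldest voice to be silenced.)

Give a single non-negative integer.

Op 1: note_on(83): voice 0 is free -> assigned | voices=[83 - - -]
Op 2: note_on(67): voice 1 is free -> assigned | voices=[83 67 - -]
Op 3: note_on(87): voice 2 is free -> assigned | voices=[83 67 87 -]
Op 4: note_on(82): voice 3 is free -> assigned | voices=[83 67 87 82]
Op 5: note_on(75): all voices busy, STEAL voice 0 (pitch 83, oldest) -> assign | voices=[75 67 87 82]
Op 6: note_on(68): all voices busy, STEAL voice 1 (pitch 67, oldest) -> assign | voices=[75 68 87 82]
Op 7: note_on(88): all voices busy, STEAL voice 2 (pitch 87, oldest) -> assign | voices=[75 68 88 82]
Op 8: note_off(88): free voice 2 | voices=[75 68 - 82]
Op 9: note_off(82): free voice 3 | voices=[75 68 - -]
Op 10: note_on(70): voice 2 is free -> assigned | voices=[75 68 70 -]

Answer: 3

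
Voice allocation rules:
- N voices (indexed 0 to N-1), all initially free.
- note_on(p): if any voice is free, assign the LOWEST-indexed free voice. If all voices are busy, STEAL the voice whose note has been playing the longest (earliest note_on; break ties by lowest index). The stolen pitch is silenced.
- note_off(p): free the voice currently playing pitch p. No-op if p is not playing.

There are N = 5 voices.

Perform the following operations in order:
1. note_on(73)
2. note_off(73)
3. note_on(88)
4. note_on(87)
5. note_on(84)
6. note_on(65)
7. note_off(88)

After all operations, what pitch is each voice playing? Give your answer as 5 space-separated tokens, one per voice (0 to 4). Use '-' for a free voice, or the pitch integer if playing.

Op 1: note_on(73): voice 0 is free -> assigned | voices=[73 - - - -]
Op 2: note_off(73): free voice 0 | voices=[- - - - -]
Op 3: note_on(88): voice 0 is free -> assigned | voices=[88 - - - -]
Op 4: note_on(87): voice 1 is free -> assigned | voices=[88 87 - - -]
Op 5: note_on(84): voice 2 is free -> assigned | voices=[88 87 84 - -]
Op 6: note_on(65): voice 3 is free -> assigned | voices=[88 87 84 65 -]
Op 7: note_off(88): free voice 0 | voices=[- 87 84 65 -]

Answer: - 87 84 65 -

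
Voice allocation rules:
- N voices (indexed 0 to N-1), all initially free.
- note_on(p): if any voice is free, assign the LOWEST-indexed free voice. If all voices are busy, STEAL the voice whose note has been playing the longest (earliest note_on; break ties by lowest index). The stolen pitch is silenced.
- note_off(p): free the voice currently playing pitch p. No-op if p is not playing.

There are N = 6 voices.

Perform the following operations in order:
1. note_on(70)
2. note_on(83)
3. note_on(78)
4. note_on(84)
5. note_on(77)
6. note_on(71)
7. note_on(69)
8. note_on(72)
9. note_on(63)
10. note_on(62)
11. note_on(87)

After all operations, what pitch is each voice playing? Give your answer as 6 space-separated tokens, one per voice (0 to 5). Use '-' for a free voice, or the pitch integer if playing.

Op 1: note_on(70): voice 0 is free -> assigned | voices=[70 - - - - -]
Op 2: note_on(83): voice 1 is free -> assigned | voices=[70 83 - - - -]
Op 3: note_on(78): voice 2 is free -> assigned | voices=[70 83 78 - - -]
Op 4: note_on(84): voice 3 is free -> assigned | voices=[70 83 78 84 - -]
Op 5: note_on(77): voice 4 is free -> assigned | voices=[70 83 78 84 77 -]
Op 6: note_on(71): voice 5 is free -> assigned | voices=[70 83 78 84 77 71]
Op 7: note_on(69): all voices busy, STEAL voice 0 (pitch 70, oldest) -> assign | voices=[69 83 78 84 77 71]
Op 8: note_on(72): all voices busy, STEAL voice 1 (pitch 83, oldest) -> assign | voices=[69 72 78 84 77 71]
Op 9: note_on(63): all voices busy, STEAL voice 2 (pitch 78, oldest) -> assign | voices=[69 72 63 84 77 71]
Op 10: note_on(62): all voices busy, STEAL voice 3 (pitch 84, oldest) -> assign | voices=[69 72 63 62 77 71]
Op 11: note_on(87): all voices busy, STEAL voice 4 (pitch 77, oldest) -> assign | voices=[69 72 63 62 87 71]

Answer: 69 72 63 62 87 71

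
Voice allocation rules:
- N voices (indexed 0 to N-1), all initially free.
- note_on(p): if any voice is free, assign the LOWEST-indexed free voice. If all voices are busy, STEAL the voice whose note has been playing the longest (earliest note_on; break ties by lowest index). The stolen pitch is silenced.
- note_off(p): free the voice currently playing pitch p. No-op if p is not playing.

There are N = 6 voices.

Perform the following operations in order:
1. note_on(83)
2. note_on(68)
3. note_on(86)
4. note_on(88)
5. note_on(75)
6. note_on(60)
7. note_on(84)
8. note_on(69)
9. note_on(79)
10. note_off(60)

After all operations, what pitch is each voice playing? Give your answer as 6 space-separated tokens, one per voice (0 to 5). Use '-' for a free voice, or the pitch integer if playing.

Op 1: note_on(83): voice 0 is free -> assigned | voices=[83 - - - - -]
Op 2: note_on(68): voice 1 is free -> assigned | voices=[83 68 - - - -]
Op 3: note_on(86): voice 2 is free -> assigned | voices=[83 68 86 - - -]
Op 4: note_on(88): voice 3 is free -> assigned | voices=[83 68 86 88 - -]
Op 5: note_on(75): voice 4 is free -> assigned | voices=[83 68 86 88 75 -]
Op 6: note_on(60): voice 5 is free -> assigned | voices=[83 68 86 88 75 60]
Op 7: note_on(84): all voices busy, STEAL voice 0 (pitch 83, oldest) -> assign | voices=[84 68 86 88 75 60]
Op 8: note_on(69): all voices busy, STEAL voice 1 (pitch 68, oldest) -> assign | voices=[84 69 86 88 75 60]
Op 9: note_on(79): all voices busy, STEAL voice 2 (pitch 86, oldest) -> assign | voices=[84 69 79 88 75 60]
Op 10: note_off(60): free voice 5 | voices=[84 69 79 88 75 -]

Answer: 84 69 79 88 75 -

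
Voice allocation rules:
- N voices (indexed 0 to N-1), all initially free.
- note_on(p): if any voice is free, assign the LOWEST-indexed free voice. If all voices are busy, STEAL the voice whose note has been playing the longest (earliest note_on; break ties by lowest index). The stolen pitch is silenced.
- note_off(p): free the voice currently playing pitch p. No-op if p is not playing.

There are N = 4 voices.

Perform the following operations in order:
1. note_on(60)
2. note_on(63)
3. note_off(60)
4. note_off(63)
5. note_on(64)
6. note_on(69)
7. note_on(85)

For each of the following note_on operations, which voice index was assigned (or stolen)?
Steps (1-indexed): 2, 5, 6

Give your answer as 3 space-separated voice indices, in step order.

Answer: 1 0 1

Derivation:
Op 1: note_on(60): voice 0 is free -> assigned | voices=[60 - - -]
Op 2: note_on(63): voice 1 is free -> assigned | voices=[60 63 - -]
Op 3: note_off(60): free voice 0 | voices=[- 63 - -]
Op 4: note_off(63): free voice 1 | voices=[- - - -]
Op 5: note_on(64): voice 0 is free -> assigned | voices=[64 - - -]
Op 6: note_on(69): voice 1 is free -> assigned | voices=[64 69 - -]
Op 7: note_on(85): voice 2 is free -> assigned | voices=[64 69 85 -]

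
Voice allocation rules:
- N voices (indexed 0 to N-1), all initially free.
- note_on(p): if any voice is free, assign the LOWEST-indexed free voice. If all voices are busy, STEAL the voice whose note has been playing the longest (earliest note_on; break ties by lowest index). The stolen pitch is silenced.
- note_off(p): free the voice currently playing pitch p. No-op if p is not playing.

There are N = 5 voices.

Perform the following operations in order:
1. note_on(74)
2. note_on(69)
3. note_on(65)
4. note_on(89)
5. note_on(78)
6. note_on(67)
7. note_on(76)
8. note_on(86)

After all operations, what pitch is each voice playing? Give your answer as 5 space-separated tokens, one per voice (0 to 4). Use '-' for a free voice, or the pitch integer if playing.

Op 1: note_on(74): voice 0 is free -> assigned | voices=[74 - - - -]
Op 2: note_on(69): voice 1 is free -> assigned | voices=[74 69 - - -]
Op 3: note_on(65): voice 2 is free -> assigned | voices=[74 69 65 - -]
Op 4: note_on(89): voice 3 is free -> assigned | voices=[74 69 65 89 -]
Op 5: note_on(78): voice 4 is free -> assigned | voices=[74 69 65 89 78]
Op 6: note_on(67): all voices busy, STEAL voice 0 (pitch 74, oldest) -> assign | voices=[67 69 65 89 78]
Op 7: note_on(76): all voices busy, STEAL voice 1 (pitch 69, oldest) -> assign | voices=[67 76 65 89 78]
Op 8: note_on(86): all voices busy, STEAL voice 2 (pitch 65, oldest) -> assign | voices=[67 76 86 89 78]

Answer: 67 76 86 89 78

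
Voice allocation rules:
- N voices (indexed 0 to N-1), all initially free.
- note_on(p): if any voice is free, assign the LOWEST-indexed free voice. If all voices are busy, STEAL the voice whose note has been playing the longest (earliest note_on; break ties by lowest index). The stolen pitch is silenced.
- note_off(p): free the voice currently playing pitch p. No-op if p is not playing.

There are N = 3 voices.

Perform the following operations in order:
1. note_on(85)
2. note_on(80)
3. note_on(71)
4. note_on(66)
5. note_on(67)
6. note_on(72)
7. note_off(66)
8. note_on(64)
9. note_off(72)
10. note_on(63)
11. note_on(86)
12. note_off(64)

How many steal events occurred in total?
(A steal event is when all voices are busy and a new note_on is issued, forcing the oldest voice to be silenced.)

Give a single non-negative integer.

Op 1: note_on(85): voice 0 is free -> assigned | voices=[85 - -]
Op 2: note_on(80): voice 1 is free -> assigned | voices=[85 80 -]
Op 3: note_on(71): voice 2 is free -> assigned | voices=[85 80 71]
Op 4: note_on(66): all voices busy, STEAL voice 0 (pitch 85, oldest) -> assign | voices=[66 80 71]
Op 5: note_on(67): all voices busy, STEAL voice 1 (pitch 80, oldest) -> assign | voices=[66 67 71]
Op 6: note_on(72): all voices busy, STEAL voice 2 (pitch 71, oldest) -> assign | voices=[66 67 72]
Op 7: note_off(66): free voice 0 | voices=[- 67 72]
Op 8: note_on(64): voice 0 is free -> assigned | voices=[64 67 72]
Op 9: note_off(72): free voice 2 | voices=[64 67 -]
Op 10: note_on(63): voice 2 is free -> assigned | voices=[64 67 63]
Op 11: note_on(86): all voices busy, STEAL voice 1 (pitch 67, oldest) -> assign | voices=[64 86 63]
Op 12: note_off(64): free voice 0 | voices=[- 86 63]

Answer: 4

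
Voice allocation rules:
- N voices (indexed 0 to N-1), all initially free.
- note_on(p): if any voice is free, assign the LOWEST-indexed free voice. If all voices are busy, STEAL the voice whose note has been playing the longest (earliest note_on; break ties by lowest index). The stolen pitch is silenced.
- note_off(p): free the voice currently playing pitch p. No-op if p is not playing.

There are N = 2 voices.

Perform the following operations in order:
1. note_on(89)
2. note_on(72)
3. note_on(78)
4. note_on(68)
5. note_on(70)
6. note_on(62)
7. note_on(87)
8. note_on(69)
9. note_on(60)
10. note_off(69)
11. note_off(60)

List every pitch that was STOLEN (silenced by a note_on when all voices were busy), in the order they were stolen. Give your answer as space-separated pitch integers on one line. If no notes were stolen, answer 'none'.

Answer: 89 72 78 68 70 62 87

Derivation:
Op 1: note_on(89): voice 0 is free -> assigned | voices=[89 -]
Op 2: note_on(72): voice 1 is free -> assigned | voices=[89 72]
Op 3: note_on(78): all voices busy, STEAL voice 0 (pitch 89, oldest) -> assign | voices=[78 72]
Op 4: note_on(68): all voices busy, STEAL voice 1 (pitch 72, oldest) -> assign | voices=[78 68]
Op 5: note_on(70): all voices busy, STEAL voice 0 (pitch 78, oldest) -> assign | voices=[70 68]
Op 6: note_on(62): all voices busy, STEAL voice 1 (pitch 68, oldest) -> assign | voices=[70 62]
Op 7: note_on(87): all voices busy, STEAL voice 0 (pitch 70, oldest) -> assign | voices=[87 62]
Op 8: note_on(69): all voices busy, STEAL voice 1 (pitch 62, oldest) -> assign | voices=[87 69]
Op 9: note_on(60): all voices busy, STEAL voice 0 (pitch 87, oldest) -> assign | voices=[60 69]
Op 10: note_off(69): free voice 1 | voices=[60 -]
Op 11: note_off(60): free voice 0 | voices=[- -]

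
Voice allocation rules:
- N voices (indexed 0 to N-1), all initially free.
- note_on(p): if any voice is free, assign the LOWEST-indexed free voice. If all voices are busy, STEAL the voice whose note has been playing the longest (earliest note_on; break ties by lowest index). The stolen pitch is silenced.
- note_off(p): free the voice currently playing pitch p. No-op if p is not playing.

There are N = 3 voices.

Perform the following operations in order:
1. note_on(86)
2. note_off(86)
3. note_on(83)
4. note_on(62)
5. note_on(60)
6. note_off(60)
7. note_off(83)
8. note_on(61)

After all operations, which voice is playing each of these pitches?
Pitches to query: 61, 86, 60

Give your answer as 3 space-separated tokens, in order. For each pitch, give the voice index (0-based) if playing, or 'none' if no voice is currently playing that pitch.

Op 1: note_on(86): voice 0 is free -> assigned | voices=[86 - -]
Op 2: note_off(86): free voice 0 | voices=[- - -]
Op 3: note_on(83): voice 0 is free -> assigned | voices=[83 - -]
Op 4: note_on(62): voice 1 is free -> assigned | voices=[83 62 -]
Op 5: note_on(60): voice 2 is free -> assigned | voices=[83 62 60]
Op 6: note_off(60): free voice 2 | voices=[83 62 -]
Op 7: note_off(83): free voice 0 | voices=[- 62 -]
Op 8: note_on(61): voice 0 is free -> assigned | voices=[61 62 -]

Answer: 0 none none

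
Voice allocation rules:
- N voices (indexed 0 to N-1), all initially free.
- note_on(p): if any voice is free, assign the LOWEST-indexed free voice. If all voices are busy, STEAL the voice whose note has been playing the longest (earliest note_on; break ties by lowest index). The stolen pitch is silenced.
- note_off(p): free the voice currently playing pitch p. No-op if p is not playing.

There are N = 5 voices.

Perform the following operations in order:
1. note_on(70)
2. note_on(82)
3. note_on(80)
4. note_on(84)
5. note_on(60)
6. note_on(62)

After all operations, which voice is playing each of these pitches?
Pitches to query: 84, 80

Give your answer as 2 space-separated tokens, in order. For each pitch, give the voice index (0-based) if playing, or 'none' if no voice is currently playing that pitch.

Answer: 3 2

Derivation:
Op 1: note_on(70): voice 0 is free -> assigned | voices=[70 - - - -]
Op 2: note_on(82): voice 1 is free -> assigned | voices=[70 82 - - -]
Op 3: note_on(80): voice 2 is free -> assigned | voices=[70 82 80 - -]
Op 4: note_on(84): voice 3 is free -> assigned | voices=[70 82 80 84 -]
Op 5: note_on(60): voice 4 is free -> assigned | voices=[70 82 80 84 60]
Op 6: note_on(62): all voices busy, STEAL voice 0 (pitch 70, oldest) -> assign | voices=[62 82 80 84 60]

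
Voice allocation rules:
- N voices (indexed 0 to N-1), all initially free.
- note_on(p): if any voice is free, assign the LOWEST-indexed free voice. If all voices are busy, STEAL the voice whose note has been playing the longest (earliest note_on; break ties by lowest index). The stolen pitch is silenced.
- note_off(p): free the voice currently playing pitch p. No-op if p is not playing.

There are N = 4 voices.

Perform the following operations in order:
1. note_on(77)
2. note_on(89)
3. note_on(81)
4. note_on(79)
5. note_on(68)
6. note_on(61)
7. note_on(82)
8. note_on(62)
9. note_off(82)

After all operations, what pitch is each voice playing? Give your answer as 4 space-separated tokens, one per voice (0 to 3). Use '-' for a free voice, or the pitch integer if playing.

Answer: 68 61 - 62

Derivation:
Op 1: note_on(77): voice 0 is free -> assigned | voices=[77 - - -]
Op 2: note_on(89): voice 1 is free -> assigned | voices=[77 89 - -]
Op 3: note_on(81): voice 2 is free -> assigned | voices=[77 89 81 -]
Op 4: note_on(79): voice 3 is free -> assigned | voices=[77 89 81 79]
Op 5: note_on(68): all voices busy, STEAL voice 0 (pitch 77, oldest) -> assign | voices=[68 89 81 79]
Op 6: note_on(61): all voices busy, STEAL voice 1 (pitch 89, oldest) -> assign | voices=[68 61 81 79]
Op 7: note_on(82): all voices busy, STEAL voice 2 (pitch 81, oldest) -> assign | voices=[68 61 82 79]
Op 8: note_on(62): all voices busy, STEAL voice 3 (pitch 79, oldest) -> assign | voices=[68 61 82 62]
Op 9: note_off(82): free voice 2 | voices=[68 61 - 62]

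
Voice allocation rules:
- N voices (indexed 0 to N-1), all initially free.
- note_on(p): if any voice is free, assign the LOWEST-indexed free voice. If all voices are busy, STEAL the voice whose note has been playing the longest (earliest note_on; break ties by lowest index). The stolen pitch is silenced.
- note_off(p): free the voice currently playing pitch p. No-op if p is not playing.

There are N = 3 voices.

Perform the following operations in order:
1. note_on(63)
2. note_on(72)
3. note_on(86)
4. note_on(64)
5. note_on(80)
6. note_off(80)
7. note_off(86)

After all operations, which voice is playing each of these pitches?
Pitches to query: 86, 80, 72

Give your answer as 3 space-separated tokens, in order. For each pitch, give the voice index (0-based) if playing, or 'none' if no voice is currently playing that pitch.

Op 1: note_on(63): voice 0 is free -> assigned | voices=[63 - -]
Op 2: note_on(72): voice 1 is free -> assigned | voices=[63 72 -]
Op 3: note_on(86): voice 2 is free -> assigned | voices=[63 72 86]
Op 4: note_on(64): all voices busy, STEAL voice 0 (pitch 63, oldest) -> assign | voices=[64 72 86]
Op 5: note_on(80): all voices busy, STEAL voice 1 (pitch 72, oldest) -> assign | voices=[64 80 86]
Op 6: note_off(80): free voice 1 | voices=[64 - 86]
Op 7: note_off(86): free voice 2 | voices=[64 - -]

Answer: none none none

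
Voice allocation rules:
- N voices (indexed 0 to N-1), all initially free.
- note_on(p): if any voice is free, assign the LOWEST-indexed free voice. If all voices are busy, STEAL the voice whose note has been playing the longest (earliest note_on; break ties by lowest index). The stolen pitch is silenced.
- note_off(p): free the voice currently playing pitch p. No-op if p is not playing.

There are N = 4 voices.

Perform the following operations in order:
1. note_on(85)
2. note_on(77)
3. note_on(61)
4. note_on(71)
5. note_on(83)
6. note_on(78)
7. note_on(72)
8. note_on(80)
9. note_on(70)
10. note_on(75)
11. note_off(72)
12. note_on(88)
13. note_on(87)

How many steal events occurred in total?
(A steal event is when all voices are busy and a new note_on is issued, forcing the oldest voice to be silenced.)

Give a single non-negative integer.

Op 1: note_on(85): voice 0 is free -> assigned | voices=[85 - - -]
Op 2: note_on(77): voice 1 is free -> assigned | voices=[85 77 - -]
Op 3: note_on(61): voice 2 is free -> assigned | voices=[85 77 61 -]
Op 4: note_on(71): voice 3 is free -> assigned | voices=[85 77 61 71]
Op 5: note_on(83): all voices busy, STEAL voice 0 (pitch 85, oldest) -> assign | voices=[83 77 61 71]
Op 6: note_on(78): all voices busy, STEAL voice 1 (pitch 77, oldest) -> assign | voices=[83 78 61 71]
Op 7: note_on(72): all voices busy, STEAL voice 2 (pitch 61, oldest) -> assign | voices=[83 78 72 71]
Op 8: note_on(80): all voices busy, STEAL voice 3 (pitch 71, oldest) -> assign | voices=[83 78 72 80]
Op 9: note_on(70): all voices busy, STEAL voice 0 (pitch 83, oldest) -> assign | voices=[70 78 72 80]
Op 10: note_on(75): all voices busy, STEAL voice 1 (pitch 78, oldest) -> assign | voices=[70 75 72 80]
Op 11: note_off(72): free voice 2 | voices=[70 75 - 80]
Op 12: note_on(88): voice 2 is free -> assigned | voices=[70 75 88 80]
Op 13: note_on(87): all voices busy, STEAL voice 3 (pitch 80, oldest) -> assign | voices=[70 75 88 87]

Answer: 7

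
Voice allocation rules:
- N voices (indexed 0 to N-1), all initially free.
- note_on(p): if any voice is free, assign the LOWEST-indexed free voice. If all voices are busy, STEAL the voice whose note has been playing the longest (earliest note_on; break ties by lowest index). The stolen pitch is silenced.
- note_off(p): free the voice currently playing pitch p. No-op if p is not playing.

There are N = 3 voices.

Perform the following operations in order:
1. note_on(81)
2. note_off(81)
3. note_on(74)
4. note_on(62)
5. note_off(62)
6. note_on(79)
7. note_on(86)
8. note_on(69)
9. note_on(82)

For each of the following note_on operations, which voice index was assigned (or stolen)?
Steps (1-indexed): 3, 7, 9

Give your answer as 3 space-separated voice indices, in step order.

Answer: 0 2 1

Derivation:
Op 1: note_on(81): voice 0 is free -> assigned | voices=[81 - -]
Op 2: note_off(81): free voice 0 | voices=[- - -]
Op 3: note_on(74): voice 0 is free -> assigned | voices=[74 - -]
Op 4: note_on(62): voice 1 is free -> assigned | voices=[74 62 -]
Op 5: note_off(62): free voice 1 | voices=[74 - -]
Op 6: note_on(79): voice 1 is free -> assigned | voices=[74 79 -]
Op 7: note_on(86): voice 2 is free -> assigned | voices=[74 79 86]
Op 8: note_on(69): all voices busy, STEAL voice 0 (pitch 74, oldest) -> assign | voices=[69 79 86]
Op 9: note_on(82): all voices busy, STEAL voice 1 (pitch 79, oldest) -> assign | voices=[69 82 86]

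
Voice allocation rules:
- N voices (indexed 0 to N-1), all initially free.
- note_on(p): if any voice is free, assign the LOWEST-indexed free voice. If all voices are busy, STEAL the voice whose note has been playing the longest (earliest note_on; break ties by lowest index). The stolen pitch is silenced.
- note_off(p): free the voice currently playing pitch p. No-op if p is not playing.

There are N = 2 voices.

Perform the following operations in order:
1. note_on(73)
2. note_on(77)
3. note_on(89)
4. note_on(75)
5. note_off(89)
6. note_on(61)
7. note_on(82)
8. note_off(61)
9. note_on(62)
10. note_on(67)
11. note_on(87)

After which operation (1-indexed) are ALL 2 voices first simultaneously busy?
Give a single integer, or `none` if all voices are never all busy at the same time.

Answer: 2

Derivation:
Op 1: note_on(73): voice 0 is free -> assigned | voices=[73 -]
Op 2: note_on(77): voice 1 is free -> assigned | voices=[73 77]
Op 3: note_on(89): all voices busy, STEAL voice 0 (pitch 73, oldest) -> assign | voices=[89 77]
Op 4: note_on(75): all voices busy, STEAL voice 1 (pitch 77, oldest) -> assign | voices=[89 75]
Op 5: note_off(89): free voice 0 | voices=[- 75]
Op 6: note_on(61): voice 0 is free -> assigned | voices=[61 75]
Op 7: note_on(82): all voices busy, STEAL voice 1 (pitch 75, oldest) -> assign | voices=[61 82]
Op 8: note_off(61): free voice 0 | voices=[- 82]
Op 9: note_on(62): voice 0 is free -> assigned | voices=[62 82]
Op 10: note_on(67): all voices busy, STEAL voice 1 (pitch 82, oldest) -> assign | voices=[62 67]
Op 11: note_on(87): all voices busy, STEAL voice 0 (pitch 62, oldest) -> assign | voices=[87 67]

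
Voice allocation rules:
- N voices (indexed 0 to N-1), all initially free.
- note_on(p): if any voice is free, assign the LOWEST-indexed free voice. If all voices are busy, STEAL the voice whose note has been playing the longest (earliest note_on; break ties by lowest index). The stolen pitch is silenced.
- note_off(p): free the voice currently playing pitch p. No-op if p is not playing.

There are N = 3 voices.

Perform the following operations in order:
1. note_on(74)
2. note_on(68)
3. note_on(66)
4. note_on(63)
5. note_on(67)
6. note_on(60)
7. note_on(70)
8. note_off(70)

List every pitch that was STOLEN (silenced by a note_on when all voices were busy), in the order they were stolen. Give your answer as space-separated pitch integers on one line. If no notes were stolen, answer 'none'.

Answer: 74 68 66 63

Derivation:
Op 1: note_on(74): voice 0 is free -> assigned | voices=[74 - -]
Op 2: note_on(68): voice 1 is free -> assigned | voices=[74 68 -]
Op 3: note_on(66): voice 2 is free -> assigned | voices=[74 68 66]
Op 4: note_on(63): all voices busy, STEAL voice 0 (pitch 74, oldest) -> assign | voices=[63 68 66]
Op 5: note_on(67): all voices busy, STEAL voice 1 (pitch 68, oldest) -> assign | voices=[63 67 66]
Op 6: note_on(60): all voices busy, STEAL voice 2 (pitch 66, oldest) -> assign | voices=[63 67 60]
Op 7: note_on(70): all voices busy, STEAL voice 0 (pitch 63, oldest) -> assign | voices=[70 67 60]
Op 8: note_off(70): free voice 0 | voices=[- 67 60]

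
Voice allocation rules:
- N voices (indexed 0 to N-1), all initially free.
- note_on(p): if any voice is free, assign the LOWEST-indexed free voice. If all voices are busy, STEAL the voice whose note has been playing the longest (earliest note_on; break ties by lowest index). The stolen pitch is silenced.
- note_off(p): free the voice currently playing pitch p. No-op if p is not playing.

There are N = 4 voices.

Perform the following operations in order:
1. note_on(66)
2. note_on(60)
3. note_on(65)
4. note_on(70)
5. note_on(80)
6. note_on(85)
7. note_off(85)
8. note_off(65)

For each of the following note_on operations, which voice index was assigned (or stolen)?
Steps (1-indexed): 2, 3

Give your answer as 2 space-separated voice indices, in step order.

Answer: 1 2

Derivation:
Op 1: note_on(66): voice 0 is free -> assigned | voices=[66 - - -]
Op 2: note_on(60): voice 1 is free -> assigned | voices=[66 60 - -]
Op 3: note_on(65): voice 2 is free -> assigned | voices=[66 60 65 -]
Op 4: note_on(70): voice 3 is free -> assigned | voices=[66 60 65 70]
Op 5: note_on(80): all voices busy, STEAL voice 0 (pitch 66, oldest) -> assign | voices=[80 60 65 70]
Op 6: note_on(85): all voices busy, STEAL voice 1 (pitch 60, oldest) -> assign | voices=[80 85 65 70]
Op 7: note_off(85): free voice 1 | voices=[80 - 65 70]
Op 8: note_off(65): free voice 2 | voices=[80 - - 70]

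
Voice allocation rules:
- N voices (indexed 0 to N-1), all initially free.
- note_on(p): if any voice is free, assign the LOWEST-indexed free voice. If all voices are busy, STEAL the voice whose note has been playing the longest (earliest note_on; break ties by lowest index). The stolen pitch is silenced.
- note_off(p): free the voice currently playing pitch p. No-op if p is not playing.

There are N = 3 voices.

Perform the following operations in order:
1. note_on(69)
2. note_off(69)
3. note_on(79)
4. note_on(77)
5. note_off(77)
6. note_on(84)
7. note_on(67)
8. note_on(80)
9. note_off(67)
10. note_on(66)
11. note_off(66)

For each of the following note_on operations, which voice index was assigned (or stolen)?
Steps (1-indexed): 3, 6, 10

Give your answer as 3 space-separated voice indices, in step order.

Answer: 0 1 2

Derivation:
Op 1: note_on(69): voice 0 is free -> assigned | voices=[69 - -]
Op 2: note_off(69): free voice 0 | voices=[- - -]
Op 3: note_on(79): voice 0 is free -> assigned | voices=[79 - -]
Op 4: note_on(77): voice 1 is free -> assigned | voices=[79 77 -]
Op 5: note_off(77): free voice 1 | voices=[79 - -]
Op 6: note_on(84): voice 1 is free -> assigned | voices=[79 84 -]
Op 7: note_on(67): voice 2 is free -> assigned | voices=[79 84 67]
Op 8: note_on(80): all voices busy, STEAL voice 0 (pitch 79, oldest) -> assign | voices=[80 84 67]
Op 9: note_off(67): free voice 2 | voices=[80 84 -]
Op 10: note_on(66): voice 2 is free -> assigned | voices=[80 84 66]
Op 11: note_off(66): free voice 2 | voices=[80 84 -]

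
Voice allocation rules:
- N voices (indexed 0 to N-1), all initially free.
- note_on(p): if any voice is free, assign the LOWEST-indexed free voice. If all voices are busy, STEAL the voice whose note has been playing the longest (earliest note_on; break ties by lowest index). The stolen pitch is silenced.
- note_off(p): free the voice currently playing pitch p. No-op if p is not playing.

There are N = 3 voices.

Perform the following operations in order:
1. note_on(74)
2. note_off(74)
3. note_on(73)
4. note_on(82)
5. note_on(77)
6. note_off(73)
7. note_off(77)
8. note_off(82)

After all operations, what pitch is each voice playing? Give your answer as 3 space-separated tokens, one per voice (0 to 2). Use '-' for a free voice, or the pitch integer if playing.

Op 1: note_on(74): voice 0 is free -> assigned | voices=[74 - -]
Op 2: note_off(74): free voice 0 | voices=[- - -]
Op 3: note_on(73): voice 0 is free -> assigned | voices=[73 - -]
Op 4: note_on(82): voice 1 is free -> assigned | voices=[73 82 -]
Op 5: note_on(77): voice 2 is free -> assigned | voices=[73 82 77]
Op 6: note_off(73): free voice 0 | voices=[- 82 77]
Op 7: note_off(77): free voice 2 | voices=[- 82 -]
Op 8: note_off(82): free voice 1 | voices=[- - -]

Answer: - - -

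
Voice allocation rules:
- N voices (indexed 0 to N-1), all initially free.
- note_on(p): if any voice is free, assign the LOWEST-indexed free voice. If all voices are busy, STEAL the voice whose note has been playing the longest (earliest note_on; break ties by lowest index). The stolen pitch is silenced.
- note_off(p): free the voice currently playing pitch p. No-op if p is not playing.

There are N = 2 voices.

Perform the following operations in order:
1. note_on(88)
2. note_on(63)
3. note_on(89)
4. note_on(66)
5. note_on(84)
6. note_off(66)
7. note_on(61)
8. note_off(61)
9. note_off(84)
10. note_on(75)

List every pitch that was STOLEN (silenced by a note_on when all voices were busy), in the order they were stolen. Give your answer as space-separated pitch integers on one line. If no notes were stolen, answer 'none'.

Op 1: note_on(88): voice 0 is free -> assigned | voices=[88 -]
Op 2: note_on(63): voice 1 is free -> assigned | voices=[88 63]
Op 3: note_on(89): all voices busy, STEAL voice 0 (pitch 88, oldest) -> assign | voices=[89 63]
Op 4: note_on(66): all voices busy, STEAL voice 1 (pitch 63, oldest) -> assign | voices=[89 66]
Op 5: note_on(84): all voices busy, STEAL voice 0 (pitch 89, oldest) -> assign | voices=[84 66]
Op 6: note_off(66): free voice 1 | voices=[84 -]
Op 7: note_on(61): voice 1 is free -> assigned | voices=[84 61]
Op 8: note_off(61): free voice 1 | voices=[84 -]
Op 9: note_off(84): free voice 0 | voices=[- -]
Op 10: note_on(75): voice 0 is free -> assigned | voices=[75 -]

Answer: 88 63 89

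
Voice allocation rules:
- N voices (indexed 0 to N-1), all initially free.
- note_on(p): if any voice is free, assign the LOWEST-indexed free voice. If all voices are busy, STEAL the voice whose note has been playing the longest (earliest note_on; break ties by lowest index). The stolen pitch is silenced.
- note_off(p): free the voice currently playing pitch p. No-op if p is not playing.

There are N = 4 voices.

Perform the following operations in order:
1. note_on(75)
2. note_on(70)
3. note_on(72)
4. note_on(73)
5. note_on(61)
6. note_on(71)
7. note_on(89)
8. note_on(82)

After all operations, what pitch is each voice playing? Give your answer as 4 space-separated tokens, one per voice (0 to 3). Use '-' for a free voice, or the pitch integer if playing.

Op 1: note_on(75): voice 0 is free -> assigned | voices=[75 - - -]
Op 2: note_on(70): voice 1 is free -> assigned | voices=[75 70 - -]
Op 3: note_on(72): voice 2 is free -> assigned | voices=[75 70 72 -]
Op 4: note_on(73): voice 3 is free -> assigned | voices=[75 70 72 73]
Op 5: note_on(61): all voices busy, STEAL voice 0 (pitch 75, oldest) -> assign | voices=[61 70 72 73]
Op 6: note_on(71): all voices busy, STEAL voice 1 (pitch 70, oldest) -> assign | voices=[61 71 72 73]
Op 7: note_on(89): all voices busy, STEAL voice 2 (pitch 72, oldest) -> assign | voices=[61 71 89 73]
Op 8: note_on(82): all voices busy, STEAL voice 3 (pitch 73, oldest) -> assign | voices=[61 71 89 82]

Answer: 61 71 89 82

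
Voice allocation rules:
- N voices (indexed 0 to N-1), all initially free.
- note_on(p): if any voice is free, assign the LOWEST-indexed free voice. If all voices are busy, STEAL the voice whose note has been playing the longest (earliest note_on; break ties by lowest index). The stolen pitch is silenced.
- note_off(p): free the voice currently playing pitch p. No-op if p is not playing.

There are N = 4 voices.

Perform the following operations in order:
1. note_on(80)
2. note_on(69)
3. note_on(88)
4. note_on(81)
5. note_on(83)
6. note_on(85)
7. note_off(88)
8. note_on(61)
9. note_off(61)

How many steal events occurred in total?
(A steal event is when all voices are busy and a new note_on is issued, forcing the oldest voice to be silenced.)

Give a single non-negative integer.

Answer: 2

Derivation:
Op 1: note_on(80): voice 0 is free -> assigned | voices=[80 - - -]
Op 2: note_on(69): voice 1 is free -> assigned | voices=[80 69 - -]
Op 3: note_on(88): voice 2 is free -> assigned | voices=[80 69 88 -]
Op 4: note_on(81): voice 3 is free -> assigned | voices=[80 69 88 81]
Op 5: note_on(83): all voices busy, STEAL voice 0 (pitch 80, oldest) -> assign | voices=[83 69 88 81]
Op 6: note_on(85): all voices busy, STEAL voice 1 (pitch 69, oldest) -> assign | voices=[83 85 88 81]
Op 7: note_off(88): free voice 2 | voices=[83 85 - 81]
Op 8: note_on(61): voice 2 is free -> assigned | voices=[83 85 61 81]
Op 9: note_off(61): free voice 2 | voices=[83 85 - 81]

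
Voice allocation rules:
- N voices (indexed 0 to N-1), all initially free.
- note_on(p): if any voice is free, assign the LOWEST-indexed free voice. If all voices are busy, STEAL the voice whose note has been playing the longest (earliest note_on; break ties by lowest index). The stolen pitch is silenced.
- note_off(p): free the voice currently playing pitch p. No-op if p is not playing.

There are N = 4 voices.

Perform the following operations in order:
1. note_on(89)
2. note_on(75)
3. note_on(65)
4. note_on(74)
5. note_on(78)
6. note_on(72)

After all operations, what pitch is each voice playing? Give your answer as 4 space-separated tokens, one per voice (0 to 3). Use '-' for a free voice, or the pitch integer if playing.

Answer: 78 72 65 74

Derivation:
Op 1: note_on(89): voice 0 is free -> assigned | voices=[89 - - -]
Op 2: note_on(75): voice 1 is free -> assigned | voices=[89 75 - -]
Op 3: note_on(65): voice 2 is free -> assigned | voices=[89 75 65 -]
Op 4: note_on(74): voice 3 is free -> assigned | voices=[89 75 65 74]
Op 5: note_on(78): all voices busy, STEAL voice 0 (pitch 89, oldest) -> assign | voices=[78 75 65 74]
Op 6: note_on(72): all voices busy, STEAL voice 1 (pitch 75, oldest) -> assign | voices=[78 72 65 74]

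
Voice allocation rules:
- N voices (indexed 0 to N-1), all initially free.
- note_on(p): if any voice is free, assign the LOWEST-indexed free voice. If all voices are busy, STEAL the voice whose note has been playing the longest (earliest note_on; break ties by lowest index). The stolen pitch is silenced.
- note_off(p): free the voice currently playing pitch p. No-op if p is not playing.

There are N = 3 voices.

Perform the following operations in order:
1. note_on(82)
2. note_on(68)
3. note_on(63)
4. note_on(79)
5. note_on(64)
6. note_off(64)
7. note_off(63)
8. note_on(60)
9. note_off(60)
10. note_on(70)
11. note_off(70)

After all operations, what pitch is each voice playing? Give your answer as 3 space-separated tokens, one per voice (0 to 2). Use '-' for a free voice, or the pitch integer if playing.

Op 1: note_on(82): voice 0 is free -> assigned | voices=[82 - -]
Op 2: note_on(68): voice 1 is free -> assigned | voices=[82 68 -]
Op 3: note_on(63): voice 2 is free -> assigned | voices=[82 68 63]
Op 4: note_on(79): all voices busy, STEAL voice 0 (pitch 82, oldest) -> assign | voices=[79 68 63]
Op 5: note_on(64): all voices busy, STEAL voice 1 (pitch 68, oldest) -> assign | voices=[79 64 63]
Op 6: note_off(64): free voice 1 | voices=[79 - 63]
Op 7: note_off(63): free voice 2 | voices=[79 - -]
Op 8: note_on(60): voice 1 is free -> assigned | voices=[79 60 -]
Op 9: note_off(60): free voice 1 | voices=[79 - -]
Op 10: note_on(70): voice 1 is free -> assigned | voices=[79 70 -]
Op 11: note_off(70): free voice 1 | voices=[79 - -]

Answer: 79 - -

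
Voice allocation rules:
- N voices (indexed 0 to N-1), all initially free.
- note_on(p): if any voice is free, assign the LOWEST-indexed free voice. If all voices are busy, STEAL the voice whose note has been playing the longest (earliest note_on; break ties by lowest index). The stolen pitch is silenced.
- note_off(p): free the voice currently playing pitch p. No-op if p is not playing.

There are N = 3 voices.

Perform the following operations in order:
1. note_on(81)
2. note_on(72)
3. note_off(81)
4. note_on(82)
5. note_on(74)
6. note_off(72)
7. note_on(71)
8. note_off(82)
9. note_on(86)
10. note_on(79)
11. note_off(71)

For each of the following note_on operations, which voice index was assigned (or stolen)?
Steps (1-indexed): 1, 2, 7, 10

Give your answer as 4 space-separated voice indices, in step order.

Op 1: note_on(81): voice 0 is free -> assigned | voices=[81 - -]
Op 2: note_on(72): voice 1 is free -> assigned | voices=[81 72 -]
Op 3: note_off(81): free voice 0 | voices=[- 72 -]
Op 4: note_on(82): voice 0 is free -> assigned | voices=[82 72 -]
Op 5: note_on(74): voice 2 is free -> assigned | voices=[82 72 74]
Op 6: note_off(72): free voice 1 | voices=[82 - 74]
Op 7: note_on(71): voice 1 is free -> assigned | voices=[82 71 74]
Op 8: note_off(82): free voice 0 | voices=[- 71 74]
Op 9: note_on(86): voice 0 is free -> assigned | voices=[86 71 74]
Op 10: note_on(79): all voices busy, STEAL voice 2 (pitch 74, oldest) -> assign | voices=[86 71 79]
Op 11: note_off(71): free voice 1 | voices=[86 - 79]

Answer: 0 1 1 2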